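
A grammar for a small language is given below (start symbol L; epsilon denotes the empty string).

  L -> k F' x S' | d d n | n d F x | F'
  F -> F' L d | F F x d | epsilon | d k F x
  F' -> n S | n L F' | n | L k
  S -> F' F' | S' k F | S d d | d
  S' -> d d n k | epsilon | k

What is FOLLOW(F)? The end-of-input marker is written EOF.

In L -> n d F x: add FIRST(x) = { x }.
In F -> F F x d: add FIRST(F x d) = { d, k, n, x }.
In F -> F F x d: add FIRST(x d) = { x }.
In F -> d k F x: add FIRST(x) = { x }.
In S -> S' k F: F is at the end, add FOLLOW(S) = { EOF, d, k, n, x }.
Union: FOLLOW(F) = { EOF, d, k, n, x }.

{ EOF, d, k, n, x }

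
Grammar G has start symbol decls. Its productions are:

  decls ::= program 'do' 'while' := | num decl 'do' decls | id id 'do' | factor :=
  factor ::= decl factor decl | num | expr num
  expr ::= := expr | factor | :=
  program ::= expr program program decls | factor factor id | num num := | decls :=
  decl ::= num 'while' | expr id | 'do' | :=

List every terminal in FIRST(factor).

{ 'do', :=, num }

From factor ::= decl factor decl: add FIRST(decl) = { 'do', :=, num }.
factor ::= num contributes {num}.
From factor ::= expr num: add FIRST(expr) = { 'do', :=, num }.
Union: FIRST(factor) = { 'do', :=, num }.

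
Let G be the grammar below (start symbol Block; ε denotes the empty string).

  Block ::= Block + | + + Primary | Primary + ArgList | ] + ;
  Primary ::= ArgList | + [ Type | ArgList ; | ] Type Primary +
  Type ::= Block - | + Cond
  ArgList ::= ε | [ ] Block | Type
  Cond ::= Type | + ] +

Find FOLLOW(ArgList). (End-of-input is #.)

In Block ::= Primary + ArgList: ArgList is at the end, add FOLLOW(Block) = { #, +, -, ; }.
In Primary ::= ArgList: ArgList is at the end, add FOLLOW(Primary) = { #, +, -, ; }.
In Primary ::= ArgList ;: add FIRST(;) = { ; }.
Union: FOLLOW(ArgList) = { #, +, -, ; }.

{ #, +, -, ; }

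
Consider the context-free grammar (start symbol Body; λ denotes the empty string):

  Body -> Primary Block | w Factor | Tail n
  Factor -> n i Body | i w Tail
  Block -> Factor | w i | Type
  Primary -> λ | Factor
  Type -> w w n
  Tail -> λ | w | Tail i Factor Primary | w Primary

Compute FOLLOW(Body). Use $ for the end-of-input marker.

{ $, i, n, w }

Body is the start symbol, so $ ∈ FOLLOW(Body).
In Factor -> n i Body: Body is at the end, add FOLLOW(Factor) = { $, i, n, w }.
Union: FOLLOW(Body) = { $, i, n, w }.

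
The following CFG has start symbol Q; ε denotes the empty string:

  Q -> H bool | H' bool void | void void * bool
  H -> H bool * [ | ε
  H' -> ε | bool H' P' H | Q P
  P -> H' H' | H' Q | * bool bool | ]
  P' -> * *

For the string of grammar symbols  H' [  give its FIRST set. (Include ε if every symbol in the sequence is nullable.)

{ [, bool, void }

Add FIRST(H')\{ε} = { bool, void }; H' is nullable, continue.
[ is a terminal; add {[} and stop.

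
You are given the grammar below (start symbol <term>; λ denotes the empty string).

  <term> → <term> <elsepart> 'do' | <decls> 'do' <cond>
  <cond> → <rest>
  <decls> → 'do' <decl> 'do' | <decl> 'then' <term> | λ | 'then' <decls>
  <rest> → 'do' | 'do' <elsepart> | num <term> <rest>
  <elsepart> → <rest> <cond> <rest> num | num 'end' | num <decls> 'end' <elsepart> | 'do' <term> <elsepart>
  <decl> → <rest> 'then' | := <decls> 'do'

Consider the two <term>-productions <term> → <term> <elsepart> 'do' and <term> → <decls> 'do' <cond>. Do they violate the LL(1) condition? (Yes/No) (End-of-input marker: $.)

FIRST(<term> <elsepart> 'do') = { 'do', 'then', :=, num } and FIRST(<decls> 'do' <cond>) = { 'do', 'then', :=, num }.
Both contain 'do', so the two alternatives are not disjoint — LL(1) conflict.

Yes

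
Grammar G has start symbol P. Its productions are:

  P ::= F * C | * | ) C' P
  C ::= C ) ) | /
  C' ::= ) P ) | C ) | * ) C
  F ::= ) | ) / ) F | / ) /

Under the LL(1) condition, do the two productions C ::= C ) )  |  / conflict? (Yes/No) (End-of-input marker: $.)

Yes

FIRST(C ) )) = { / } and FIRST(/) = { / }.
Both contain /, so the two alternatives are not disjoint — LL(1) conflict.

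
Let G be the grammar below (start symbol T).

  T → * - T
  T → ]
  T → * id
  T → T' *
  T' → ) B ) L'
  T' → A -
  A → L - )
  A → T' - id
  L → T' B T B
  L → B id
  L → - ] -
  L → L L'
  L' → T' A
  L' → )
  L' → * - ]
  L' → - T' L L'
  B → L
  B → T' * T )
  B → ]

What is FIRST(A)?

{ ), -, ] }

From A → L - ): add FIRST(L) = { ), -, ] }.
From A → T' - id: add FIRST(T') = { ), -, ] }.
Union: FIRST(A) = { ), -, ] }.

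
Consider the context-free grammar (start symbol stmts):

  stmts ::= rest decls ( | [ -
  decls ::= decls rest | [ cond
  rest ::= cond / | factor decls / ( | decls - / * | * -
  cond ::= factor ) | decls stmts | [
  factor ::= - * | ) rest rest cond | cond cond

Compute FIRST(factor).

{ ), -, [ }

factor ::= - * contributes {-}.
factor ::= ) rest rest cond contributes {)}.
From factor ::= cond cond: add FIRST(cond) = { ), -, [ }.
Union: FIRST(factor) = { ), -, [ }.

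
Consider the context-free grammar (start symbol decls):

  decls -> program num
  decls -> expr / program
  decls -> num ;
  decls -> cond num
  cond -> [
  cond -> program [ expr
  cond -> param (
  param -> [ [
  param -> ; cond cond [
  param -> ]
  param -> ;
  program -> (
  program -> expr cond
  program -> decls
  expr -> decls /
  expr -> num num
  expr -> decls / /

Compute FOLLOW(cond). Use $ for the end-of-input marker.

{ $, (, /, ;, [, ], num }

In decls -> cond num: add FIRST(num) = { num }.
In param -> ; cond cond [: add FIRST(cond [) = { (, ;, [, ], num }.
In param -> ; cond cond [: add FIRST([) = { [ }.
In program -> expr cond: cond is at the end, add FOLLOW(program) = { $, /, [, num }.
Union: FOLLOW(cond) = { $, (, /, ;, [, ], num }.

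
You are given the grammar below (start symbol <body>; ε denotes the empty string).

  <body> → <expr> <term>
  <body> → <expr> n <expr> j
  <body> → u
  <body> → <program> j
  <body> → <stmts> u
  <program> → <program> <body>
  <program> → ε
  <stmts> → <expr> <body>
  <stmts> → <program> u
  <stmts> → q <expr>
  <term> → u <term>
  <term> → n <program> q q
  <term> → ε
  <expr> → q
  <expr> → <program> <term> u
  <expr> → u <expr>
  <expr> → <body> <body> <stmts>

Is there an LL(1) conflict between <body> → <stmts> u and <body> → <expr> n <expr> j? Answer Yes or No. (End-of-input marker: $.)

Yes

FIRST(<stmts> u) = { j, n, q, u } and FIRST(<expr> n <expr> j) = { j, n, q, u }.
Both contain j, so the two alternatives are not disjoint — LL(1) conflict.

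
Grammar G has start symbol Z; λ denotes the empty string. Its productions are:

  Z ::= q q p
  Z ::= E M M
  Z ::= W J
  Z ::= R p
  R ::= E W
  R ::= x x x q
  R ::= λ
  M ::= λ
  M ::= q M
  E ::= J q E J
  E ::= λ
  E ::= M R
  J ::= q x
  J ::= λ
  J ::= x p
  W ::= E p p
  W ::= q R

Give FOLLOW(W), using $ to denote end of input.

{ $, p, q, x }

In Z ::= W J: add FIRST(J)\{λ} = { q, x }.
  Since J is nullable, also add FOLLOW(Z) = { $ }.
In R ::= E W: W is at the end, add FOLLOW(R) = { $, p, q, x }.
Union: FOLLOW(W) = { $, p, q, x }.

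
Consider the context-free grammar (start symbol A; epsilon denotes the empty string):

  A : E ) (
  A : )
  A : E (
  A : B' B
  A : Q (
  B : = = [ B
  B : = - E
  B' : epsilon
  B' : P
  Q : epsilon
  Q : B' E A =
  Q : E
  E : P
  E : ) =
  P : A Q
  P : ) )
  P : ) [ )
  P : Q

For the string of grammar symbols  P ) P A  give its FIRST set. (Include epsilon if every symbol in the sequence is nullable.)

Add FIRST(P)\{epsilon} = { (, ), = }; P is nullable, continue.
) is a terminal; add {)} and stop.

{ (, ), = }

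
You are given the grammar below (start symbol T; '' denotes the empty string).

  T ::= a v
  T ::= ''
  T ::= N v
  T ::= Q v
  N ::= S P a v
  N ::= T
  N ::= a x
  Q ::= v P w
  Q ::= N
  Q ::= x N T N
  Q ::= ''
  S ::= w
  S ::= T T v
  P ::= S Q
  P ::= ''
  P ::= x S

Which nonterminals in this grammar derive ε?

Directly nullable (have an ''-production): T, Q, P.
N ::= T with every symbol nullable, so N is nullable.
No other nonterminal has a production whose RHS symbols are all nullable.

{ N, P, Q, T }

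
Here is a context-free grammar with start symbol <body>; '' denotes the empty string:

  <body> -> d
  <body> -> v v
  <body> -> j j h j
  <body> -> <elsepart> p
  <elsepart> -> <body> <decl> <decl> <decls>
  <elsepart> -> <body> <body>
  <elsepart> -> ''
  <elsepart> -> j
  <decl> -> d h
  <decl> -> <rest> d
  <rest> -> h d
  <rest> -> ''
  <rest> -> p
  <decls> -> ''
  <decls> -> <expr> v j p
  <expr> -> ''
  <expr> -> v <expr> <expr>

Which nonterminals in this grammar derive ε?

Directly nullable (have an ''-production): <elsepart>, <rest>, <decls>, <expr>.
No other nonterminal has a production whose RHS symbols are all nullable.

{ <decls>, <elsepart>, <expr>, <rest> }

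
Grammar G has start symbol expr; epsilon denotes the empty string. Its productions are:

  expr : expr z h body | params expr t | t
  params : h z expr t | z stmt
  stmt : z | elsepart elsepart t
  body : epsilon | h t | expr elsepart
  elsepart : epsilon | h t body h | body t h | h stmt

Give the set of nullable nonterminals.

{ body, elsepart }

Directly nullable (have an epsilon-production): body, elsepart.
No other nonterminal has a production whose RHS symbols are all nullable.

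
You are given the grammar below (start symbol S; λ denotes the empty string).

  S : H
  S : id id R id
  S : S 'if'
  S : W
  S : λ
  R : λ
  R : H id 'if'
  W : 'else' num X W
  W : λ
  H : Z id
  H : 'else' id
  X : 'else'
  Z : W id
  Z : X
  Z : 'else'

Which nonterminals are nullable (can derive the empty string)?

Directly nullable (have an λ-production): S, R, W.
No other nonterminal has a production whose RHS symbols are all nullable.

{ R, S, W }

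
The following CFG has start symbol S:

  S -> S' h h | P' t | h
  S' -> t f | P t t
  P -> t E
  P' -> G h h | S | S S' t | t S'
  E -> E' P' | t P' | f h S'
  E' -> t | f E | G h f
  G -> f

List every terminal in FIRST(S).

From S -> S' h h: add FIRST(S') = { t }.
From S -> P' t: add FIRST(P') = { f, h, t }.
S -> h contributes {h}.
Union: FIRST(S) = { f, h, t }.

{ f, h, t }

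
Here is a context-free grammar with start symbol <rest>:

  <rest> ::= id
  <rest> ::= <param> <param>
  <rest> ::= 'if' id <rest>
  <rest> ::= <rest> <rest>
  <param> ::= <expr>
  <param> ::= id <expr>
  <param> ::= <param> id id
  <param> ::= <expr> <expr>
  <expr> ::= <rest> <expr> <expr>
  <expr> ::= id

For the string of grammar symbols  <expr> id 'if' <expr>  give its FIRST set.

{ 'if', id }

Add FIRST(<expr>) = { 'if', id }; <expr> is not nullable, stop.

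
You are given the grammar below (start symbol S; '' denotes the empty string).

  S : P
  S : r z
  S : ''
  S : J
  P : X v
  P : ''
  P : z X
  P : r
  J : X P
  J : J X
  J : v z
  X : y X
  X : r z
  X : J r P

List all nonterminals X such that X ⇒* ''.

Directly nullable (have an ''-production): S, P.
No other nonterminal has a production whose RHS symbols are all nullable.

{ P, S }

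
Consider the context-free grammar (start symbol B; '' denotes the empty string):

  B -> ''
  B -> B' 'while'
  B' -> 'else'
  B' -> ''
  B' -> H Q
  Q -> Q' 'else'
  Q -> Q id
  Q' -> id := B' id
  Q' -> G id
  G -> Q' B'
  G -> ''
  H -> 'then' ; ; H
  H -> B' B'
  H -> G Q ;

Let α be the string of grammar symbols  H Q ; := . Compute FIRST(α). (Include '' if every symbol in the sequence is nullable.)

Add FIRST(H)\{''} = { 'else', 'then', id }; H is nullable, continue.
Add FIRST(Q) = { id }; Q is not nullable, stop.

{ 'else', 'then', id }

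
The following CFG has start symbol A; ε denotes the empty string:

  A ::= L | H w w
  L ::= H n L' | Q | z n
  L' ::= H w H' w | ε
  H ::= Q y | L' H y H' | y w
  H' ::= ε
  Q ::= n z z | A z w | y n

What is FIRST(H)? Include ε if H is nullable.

From H ::= Q y: add FIRST(Q) = { n, y, z }.
From H ::= L' H y H': L' nullable, take FIRST(L') ∪ FIRST(H) = { n, y, z }.
H ::= y w contributes {y}.
Union: FIRST(H) = { n, y, z }.

{ n, y, z }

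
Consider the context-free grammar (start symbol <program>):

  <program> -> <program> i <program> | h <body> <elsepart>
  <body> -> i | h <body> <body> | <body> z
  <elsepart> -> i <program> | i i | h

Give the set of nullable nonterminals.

No nonterminal has an empty production or an RHS whose symbols are all nullable.

{ } (none)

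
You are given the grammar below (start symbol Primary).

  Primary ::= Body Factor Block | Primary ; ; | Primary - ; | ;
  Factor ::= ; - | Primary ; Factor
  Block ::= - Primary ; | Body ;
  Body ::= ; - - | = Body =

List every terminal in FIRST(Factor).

{ ;, = }

Factor ::= ; - contributes {;}.
From Factor ::= Primary ; Factor: add FIRST(Primary) = { ;, = }.
Union: FIRST(Factor) = { ;, = }.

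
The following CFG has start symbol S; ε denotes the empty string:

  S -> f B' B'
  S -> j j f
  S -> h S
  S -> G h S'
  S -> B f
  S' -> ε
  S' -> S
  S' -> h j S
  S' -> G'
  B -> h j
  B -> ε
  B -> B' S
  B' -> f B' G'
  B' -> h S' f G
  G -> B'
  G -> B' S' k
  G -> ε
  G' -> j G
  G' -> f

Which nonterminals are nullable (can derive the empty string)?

{ B, G, S' }

Directly nullable (have an ε-production): S', B, G.
No other nonterminal has a production whose RHS symbols are all nullable.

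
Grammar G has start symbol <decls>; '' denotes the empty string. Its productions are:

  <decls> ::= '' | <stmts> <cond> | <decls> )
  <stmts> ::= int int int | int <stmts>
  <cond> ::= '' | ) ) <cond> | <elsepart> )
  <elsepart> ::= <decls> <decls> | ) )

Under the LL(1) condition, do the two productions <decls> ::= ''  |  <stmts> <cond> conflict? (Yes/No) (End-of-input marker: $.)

FIRST('') = { '' } and FIRST(<stmts> <cond>) = { int }.
The first alternative is nullable and FOLLOW(<decls>) = { $, ), int } shares int with FIRST of the second — conflict.

Yes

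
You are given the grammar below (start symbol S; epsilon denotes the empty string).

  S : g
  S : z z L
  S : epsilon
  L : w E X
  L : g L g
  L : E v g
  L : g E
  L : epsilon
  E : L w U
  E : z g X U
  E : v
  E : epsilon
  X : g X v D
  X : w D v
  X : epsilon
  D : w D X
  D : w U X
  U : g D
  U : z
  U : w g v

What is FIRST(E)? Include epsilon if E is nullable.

{ g, v, w, z, epsilon }

From E : L w U: L nullable, take FIRST(L) ∪ {w} = { g, v, w, z }.
E : z g X U contributes {z}.
E : v contributes {v}.
E : epsilon contributes epsilon.
Union: FIRST(E) = { g, v, w, z, epsilon }.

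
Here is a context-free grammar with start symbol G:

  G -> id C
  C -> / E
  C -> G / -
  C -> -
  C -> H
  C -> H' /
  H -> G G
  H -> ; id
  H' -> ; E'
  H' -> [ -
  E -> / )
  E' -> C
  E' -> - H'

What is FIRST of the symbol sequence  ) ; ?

) is a terminal; add {)} and stop.

{ ) }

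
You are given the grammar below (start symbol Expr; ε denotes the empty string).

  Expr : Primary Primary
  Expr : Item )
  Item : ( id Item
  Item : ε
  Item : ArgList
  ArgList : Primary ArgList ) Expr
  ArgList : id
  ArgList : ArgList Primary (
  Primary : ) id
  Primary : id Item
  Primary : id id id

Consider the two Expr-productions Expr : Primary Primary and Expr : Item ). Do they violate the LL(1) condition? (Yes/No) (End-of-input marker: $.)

Yes

FIRST(Primary Primary) = { ), id } and FIRST(Item )) = { (, ), id }.
Both contain ), so the two alternatives are not disjoint — LL(1) conflict.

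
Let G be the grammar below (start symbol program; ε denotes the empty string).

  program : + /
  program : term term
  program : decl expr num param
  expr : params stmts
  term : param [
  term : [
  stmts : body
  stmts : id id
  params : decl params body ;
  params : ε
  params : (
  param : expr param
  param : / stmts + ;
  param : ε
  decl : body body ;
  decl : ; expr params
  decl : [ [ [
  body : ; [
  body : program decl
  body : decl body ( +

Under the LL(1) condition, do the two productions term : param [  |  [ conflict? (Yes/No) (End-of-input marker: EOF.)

Yes

FIRST(param [) = { (, +, /, ;, [, id } and FIRST([) = { [ }.
Both contain [, so the two alternatives are not disjoint — LL(1) conflict.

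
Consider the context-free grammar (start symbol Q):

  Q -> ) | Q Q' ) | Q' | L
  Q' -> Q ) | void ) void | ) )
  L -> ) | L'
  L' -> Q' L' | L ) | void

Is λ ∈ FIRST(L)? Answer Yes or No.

No nonterminal in this grammar is nullable.
No production of L has an RHS whose symbols are all nullable, so L is not nullable.

No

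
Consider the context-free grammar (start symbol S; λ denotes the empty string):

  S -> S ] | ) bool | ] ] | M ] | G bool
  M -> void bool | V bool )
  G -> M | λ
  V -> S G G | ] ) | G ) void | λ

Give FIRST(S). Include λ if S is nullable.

{ ), ], bool, void }

From S -> S ]: add FIRST(S) = { ), ], bool, void }.
S -> ) bool contributes {)}.
S -> ] ] contributes {]}.
From S -> M ]: add FIRST(M) = { ), ], bool, void }.
From S -> G bool: G nullable, take FIRST(G) ∪ {bool} = { ), ], bool, void }.
Union: FIRST(S) = { ), ], bool, void }.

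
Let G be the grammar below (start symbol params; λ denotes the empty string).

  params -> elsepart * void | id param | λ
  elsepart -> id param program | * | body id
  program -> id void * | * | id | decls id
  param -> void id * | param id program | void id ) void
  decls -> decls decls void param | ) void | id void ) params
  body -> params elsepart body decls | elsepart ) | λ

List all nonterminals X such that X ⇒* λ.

Directly nullable (have an λ-production): params, body.
No other nonterminal has a production whose RHS symbols are all nullable.

{ body, params }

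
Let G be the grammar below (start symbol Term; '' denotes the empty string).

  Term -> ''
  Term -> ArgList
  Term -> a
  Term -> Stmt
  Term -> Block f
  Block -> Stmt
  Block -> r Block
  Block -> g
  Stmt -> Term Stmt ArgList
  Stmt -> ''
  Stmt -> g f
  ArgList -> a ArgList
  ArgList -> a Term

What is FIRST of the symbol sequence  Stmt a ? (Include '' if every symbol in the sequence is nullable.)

Add FIRST(Stmt)\{''} = { a, f, g, r }; Stmt is nullable, continue.
a is a terminal; add {a} and stop.

{ a, f, g, r }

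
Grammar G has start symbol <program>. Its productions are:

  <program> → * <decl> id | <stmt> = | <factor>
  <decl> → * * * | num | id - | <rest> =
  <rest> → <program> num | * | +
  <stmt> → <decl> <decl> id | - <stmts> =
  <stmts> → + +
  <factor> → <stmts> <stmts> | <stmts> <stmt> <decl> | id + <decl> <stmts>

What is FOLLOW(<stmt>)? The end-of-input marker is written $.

In <program> → <stmt> =: add FIRST(=) = { = }.
In <factor> → <stmts> <stmt> <decl>: add FIRST(<decl>) = { *, +, -, id, num }.
Union: FOLLOW(<stmt>) = { *, +, -, =, id, num }.

{ *, +, -, =, id, num }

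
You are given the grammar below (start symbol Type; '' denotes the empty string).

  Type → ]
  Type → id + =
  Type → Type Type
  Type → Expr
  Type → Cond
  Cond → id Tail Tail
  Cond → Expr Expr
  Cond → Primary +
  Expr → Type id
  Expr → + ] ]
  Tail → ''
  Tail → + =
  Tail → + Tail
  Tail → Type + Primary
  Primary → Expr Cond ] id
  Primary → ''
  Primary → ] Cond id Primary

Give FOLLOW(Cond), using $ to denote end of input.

{ $, +, ], id }

In Type → Cond: Cond is at the end, add FOLLOW(Type) = { $, +, ], id }.
In Primary → Expr Cond ] id: add FIRST(] id) = { ] }.
In Primary → ] Cond id Primary: add FIRST(id Primary) = { id }.
Union: FOLLOW(Cond) = { $, +, ], id }.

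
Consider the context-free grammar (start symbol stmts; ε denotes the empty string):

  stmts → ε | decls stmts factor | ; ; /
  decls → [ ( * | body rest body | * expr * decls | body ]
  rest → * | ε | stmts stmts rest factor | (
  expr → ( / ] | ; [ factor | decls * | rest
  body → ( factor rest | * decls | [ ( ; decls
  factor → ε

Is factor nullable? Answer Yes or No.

Yes

factor has an ε-production, so factor ⇒ ε.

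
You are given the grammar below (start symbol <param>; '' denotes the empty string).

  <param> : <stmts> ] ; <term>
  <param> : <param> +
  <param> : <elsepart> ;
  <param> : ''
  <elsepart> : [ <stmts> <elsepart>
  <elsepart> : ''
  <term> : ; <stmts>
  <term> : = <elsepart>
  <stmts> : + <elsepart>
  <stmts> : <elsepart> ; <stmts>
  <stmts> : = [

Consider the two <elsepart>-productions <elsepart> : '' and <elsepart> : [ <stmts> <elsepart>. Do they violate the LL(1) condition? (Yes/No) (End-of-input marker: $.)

FIRST('') = { '' } and FIRST([ <stmts> <elsepart>) = { [ }.
The first alternative is nullable and FOLLOW(<elsepart>) = { $, +, ;, [, ] } shares [ with FIRST of the second — conflict.

Yes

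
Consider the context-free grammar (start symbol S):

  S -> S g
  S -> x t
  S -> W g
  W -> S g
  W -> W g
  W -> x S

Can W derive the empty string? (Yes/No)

No nonterminal in this grammar is nullable.
No production of W has an RHS whose symbols are all nullable, so W is not nullable.

No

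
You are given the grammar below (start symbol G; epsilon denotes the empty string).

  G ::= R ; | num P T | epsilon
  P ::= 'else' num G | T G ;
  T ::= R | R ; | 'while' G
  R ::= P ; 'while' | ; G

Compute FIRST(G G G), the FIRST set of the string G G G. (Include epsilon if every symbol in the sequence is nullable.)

Add FIRST(G)\{epsilon} = { 'else', 'while', ;, num }; G is nullable, continue.
Add FIRST(G)\{epsilon} = { 'else', 'while', ;, num }; G is nullable, continue.
Add FIRST(G)\{epsilon} = { 'else', 'while', ;, num }; G is nullable, continue.
Every symbol is nullable, so include epsilon.

{ 'else', 'while', ;, num, epsilon }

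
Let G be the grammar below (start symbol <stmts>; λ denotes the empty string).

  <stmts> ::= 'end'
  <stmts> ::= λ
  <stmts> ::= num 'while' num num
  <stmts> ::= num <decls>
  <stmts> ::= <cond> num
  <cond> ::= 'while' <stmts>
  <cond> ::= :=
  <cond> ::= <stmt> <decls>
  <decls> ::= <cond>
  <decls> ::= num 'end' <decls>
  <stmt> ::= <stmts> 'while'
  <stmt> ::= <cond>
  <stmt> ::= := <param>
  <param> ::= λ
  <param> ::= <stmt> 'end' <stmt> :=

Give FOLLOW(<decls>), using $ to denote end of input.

{ $, 'end', 'while', :=, num }

In <stmts> ::= num <decls>: <decls> is at the end, add FOLLOW(<stmts>) = { $, 'end', 'while', :=, num }.
In <cond> ::= <stmt> <decls>: <decls> is at the end, add FOLLOW(<cond>) = { $, 'end', 'while', :=, num }.
In <decls> ::= num 'end' <decls>: <decls> is at the end, add FOLLOW(<decls>) = { $, 'end', 'while', :=, num }.
Union: FOLLOW(<decls>) = { $, 'end', 'while', :=, num }.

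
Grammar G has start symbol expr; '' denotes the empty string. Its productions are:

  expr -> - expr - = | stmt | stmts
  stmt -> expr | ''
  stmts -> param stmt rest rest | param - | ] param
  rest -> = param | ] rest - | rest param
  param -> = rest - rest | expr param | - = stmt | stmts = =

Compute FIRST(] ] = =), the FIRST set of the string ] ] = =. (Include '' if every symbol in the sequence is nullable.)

] is a terminal; add {]} and stop.

{ ] }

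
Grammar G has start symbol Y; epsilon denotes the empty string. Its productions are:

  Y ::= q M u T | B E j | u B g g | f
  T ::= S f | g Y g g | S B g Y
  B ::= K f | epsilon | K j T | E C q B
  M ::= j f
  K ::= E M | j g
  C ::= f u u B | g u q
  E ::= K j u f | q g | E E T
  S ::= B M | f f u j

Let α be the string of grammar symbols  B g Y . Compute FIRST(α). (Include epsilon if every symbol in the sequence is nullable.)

{ g, j, q }

Add FIRST(B)\{epsilon} = { j, q }; B is nullable, continue.
g is a terminal; add {g} and stop.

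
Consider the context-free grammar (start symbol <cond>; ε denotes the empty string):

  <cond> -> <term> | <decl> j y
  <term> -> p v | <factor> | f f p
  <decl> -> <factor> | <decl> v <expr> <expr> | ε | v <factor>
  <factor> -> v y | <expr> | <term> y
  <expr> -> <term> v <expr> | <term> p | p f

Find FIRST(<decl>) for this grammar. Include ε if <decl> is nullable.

{ f, p, v, ε }

From <decl> -> <factor>: add FIRST(<factor>) = { f, p, v }.
From <decl> -> <decl> v <expr> <expr>: <decl> nullable, take FIRST(<decl>) ∪ {v} = { f, p, v }.
<decl> -> ε contributes ε.
<decl> -> v <factor> contributes {v}.
Union: FIRST(<decl>) = { f, p, v, ε }.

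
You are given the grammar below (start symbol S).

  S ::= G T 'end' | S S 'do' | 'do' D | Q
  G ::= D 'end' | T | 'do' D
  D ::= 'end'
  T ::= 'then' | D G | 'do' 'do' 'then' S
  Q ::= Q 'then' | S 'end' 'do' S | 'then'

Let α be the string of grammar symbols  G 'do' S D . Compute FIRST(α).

{ 'do', 'end', 'then' }

Add FIRST(G) = { 'do', 'end', 'then' }; G is not nullable, stop.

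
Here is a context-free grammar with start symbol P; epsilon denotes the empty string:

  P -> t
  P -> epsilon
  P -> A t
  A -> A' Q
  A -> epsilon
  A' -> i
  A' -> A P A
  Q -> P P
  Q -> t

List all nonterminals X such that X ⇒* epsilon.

Directly nullable (have an epsilon-production): P, A.
Q -> P P with every symbol nullable, so Q is nullable.
A' -> A P A with every symbol nullable, so A' is nullable.

{ A, A', P, Q }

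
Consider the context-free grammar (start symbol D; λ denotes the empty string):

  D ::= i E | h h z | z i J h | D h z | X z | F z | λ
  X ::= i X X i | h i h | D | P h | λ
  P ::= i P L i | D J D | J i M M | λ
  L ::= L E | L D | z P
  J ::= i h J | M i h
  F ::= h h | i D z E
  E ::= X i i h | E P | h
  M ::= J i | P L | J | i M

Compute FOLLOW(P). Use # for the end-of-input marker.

{ #, h, i, z }

In X ::= P h: add FIRST(h) = { h }.
In P ::= i P L i: add FIRST(L i) = { z }.
In L ::= z P: P is at the end, add FOLLOW(L) = { #, h, i, z }.
In E ::= E P: P is at the end, add FOLLOW(E) = { #, h, i, z }.
In M ::= P L: add FIRST(L) = { z }.
Union: FOLLOW(P) = { #, h, i, z }.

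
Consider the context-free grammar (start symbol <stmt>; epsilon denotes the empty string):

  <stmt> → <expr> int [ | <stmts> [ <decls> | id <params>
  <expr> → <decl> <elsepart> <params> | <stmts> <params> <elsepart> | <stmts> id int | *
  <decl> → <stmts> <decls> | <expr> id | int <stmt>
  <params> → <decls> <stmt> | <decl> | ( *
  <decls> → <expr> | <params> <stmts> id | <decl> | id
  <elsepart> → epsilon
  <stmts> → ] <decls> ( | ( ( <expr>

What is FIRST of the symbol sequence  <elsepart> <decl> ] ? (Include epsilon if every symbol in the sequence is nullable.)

{ (, *, ], int }

Add FIRST(<elsepart>)\{epsilon} = {  }; <elsepart> is nullable, continue.
Add FIRST(<decl>) = { (, *, ], int }; <decl> is not nullable, stop.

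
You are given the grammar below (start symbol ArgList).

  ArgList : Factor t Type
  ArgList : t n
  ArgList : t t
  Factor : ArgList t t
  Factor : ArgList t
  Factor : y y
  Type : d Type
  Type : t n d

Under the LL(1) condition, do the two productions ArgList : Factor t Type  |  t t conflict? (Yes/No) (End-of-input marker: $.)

FIRST(Factor t Type) = { t, y } and FIRST(t t) = { t }.
Both contain t, so the two alternatives are not disjoint — LL(1) conflict.

Yes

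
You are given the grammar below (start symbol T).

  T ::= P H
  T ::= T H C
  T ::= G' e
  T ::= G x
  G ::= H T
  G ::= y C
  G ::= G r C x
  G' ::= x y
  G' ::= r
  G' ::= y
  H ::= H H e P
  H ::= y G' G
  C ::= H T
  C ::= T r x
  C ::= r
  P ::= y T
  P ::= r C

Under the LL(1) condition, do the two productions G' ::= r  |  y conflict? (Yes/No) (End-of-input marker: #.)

No

FIRST(r) = { r } and FIRST(y) = { y }.
The FIRST sets are disjoint and neither alternative is nullable — no conflict.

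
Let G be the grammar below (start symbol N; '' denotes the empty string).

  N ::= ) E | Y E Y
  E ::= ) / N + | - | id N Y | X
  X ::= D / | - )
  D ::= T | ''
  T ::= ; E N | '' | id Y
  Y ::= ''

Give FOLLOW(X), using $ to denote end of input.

In E ::= X: X is at the end, add FOLLOW(E) = { $, ), +, -, /, ;, id }.
Union: FOLLOW(X) = { $, ), +, -, /, ;, id }.

{ $, ), +, -, /, ;, id }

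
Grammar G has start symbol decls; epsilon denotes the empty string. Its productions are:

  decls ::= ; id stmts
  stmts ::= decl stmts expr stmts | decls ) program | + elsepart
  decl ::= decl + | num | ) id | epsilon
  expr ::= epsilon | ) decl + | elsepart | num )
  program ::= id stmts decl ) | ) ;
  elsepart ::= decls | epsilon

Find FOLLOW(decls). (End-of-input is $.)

decls is the start symbol, so $ ∈ FOLLOW(decls).
In stmts ::= decls ) program: add FIRST() program) = { ) }.
In elsepart ::= decls: decls is at the end, add FOLLOW(elsepart) = { $, ), +, ;, num }.
Union: FOLLOW(decls) = { $, ), +, ;, num }.

{ $, ), +, ;, num }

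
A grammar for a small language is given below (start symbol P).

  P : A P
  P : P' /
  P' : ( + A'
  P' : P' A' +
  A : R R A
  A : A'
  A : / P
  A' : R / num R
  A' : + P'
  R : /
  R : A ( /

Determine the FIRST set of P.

From P : A P: add FIRST(A) = { +, / }.
From P : P' /: add FIRST(P') = { ( }.
Union: FIRST(P) = { (, +, / }.

{ (, +, / }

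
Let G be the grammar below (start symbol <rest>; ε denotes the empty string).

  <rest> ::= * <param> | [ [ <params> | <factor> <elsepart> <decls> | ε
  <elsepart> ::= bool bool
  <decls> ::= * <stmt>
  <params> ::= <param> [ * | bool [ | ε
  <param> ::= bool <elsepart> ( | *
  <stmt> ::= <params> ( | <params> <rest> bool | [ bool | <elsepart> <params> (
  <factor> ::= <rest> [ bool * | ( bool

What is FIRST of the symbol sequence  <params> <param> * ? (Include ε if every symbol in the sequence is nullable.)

{ *, bool }

Add FIRST(<params>)\{ε} = { *, bool }; <params> is nullable, continue.
Add FIRST(<param>) = { *, bool }; <param> is not nullable, stop.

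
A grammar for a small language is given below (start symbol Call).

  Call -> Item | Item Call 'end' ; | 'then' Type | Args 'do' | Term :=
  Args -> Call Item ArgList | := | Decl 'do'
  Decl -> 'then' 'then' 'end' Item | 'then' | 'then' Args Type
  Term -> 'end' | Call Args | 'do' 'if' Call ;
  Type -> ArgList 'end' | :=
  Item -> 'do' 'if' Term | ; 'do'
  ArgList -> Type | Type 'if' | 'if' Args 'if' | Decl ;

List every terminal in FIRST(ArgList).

From ArgList -> Type: add FIRST(Type) = { 'if', 'then', := }.
From ArgList -> Type 'if': add FIRST(Type) = { 'if', 'then', := }.
ArgList -> 'if' Args 'if' contributes {'if'}.
From ArgList -> Decl ;: add FIRST(Decl) = { 'then' }.
Union: FIRST(ArgList) = { 'if', 'then', := }.

{ 'if', 'then', := }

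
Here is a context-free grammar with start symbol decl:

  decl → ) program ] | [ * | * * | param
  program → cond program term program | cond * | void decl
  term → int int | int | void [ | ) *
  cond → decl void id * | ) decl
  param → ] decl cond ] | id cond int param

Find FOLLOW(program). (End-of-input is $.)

{ ), ], int, void }

In decl → ) program ]: add FIRST(]) = { ] }.
In program → cond program term program: add FIRST(term program) = { ), int, void }.
In program → cond program term program: program is at the end, add FOLLOW(program) = { ), ], int, void }.
Union: FOLLOW(program) = { ), ], int, void }.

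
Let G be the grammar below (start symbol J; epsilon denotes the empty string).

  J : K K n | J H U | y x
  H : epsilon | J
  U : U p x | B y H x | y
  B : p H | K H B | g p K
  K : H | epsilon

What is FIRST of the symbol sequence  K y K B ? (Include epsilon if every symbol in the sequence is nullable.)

Add FIRST(K)\{epsilon} = { n, y }; K is nullable, continue.
y is a terminal; add {y} and stop.

{ n, y }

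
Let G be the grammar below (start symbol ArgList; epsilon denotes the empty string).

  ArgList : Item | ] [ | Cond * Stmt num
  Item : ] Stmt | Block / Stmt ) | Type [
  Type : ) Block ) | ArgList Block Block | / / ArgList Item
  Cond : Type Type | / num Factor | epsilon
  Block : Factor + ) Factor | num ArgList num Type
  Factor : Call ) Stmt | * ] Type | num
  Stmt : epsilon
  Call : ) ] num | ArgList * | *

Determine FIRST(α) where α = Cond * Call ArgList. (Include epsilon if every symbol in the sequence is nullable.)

Add FIRST(Cond)\{epsilon} = { ), *, /, ], num }; Cond is nullable, continue.
* is a terminal; add {*} and stop.

{ ), *, /, ], num }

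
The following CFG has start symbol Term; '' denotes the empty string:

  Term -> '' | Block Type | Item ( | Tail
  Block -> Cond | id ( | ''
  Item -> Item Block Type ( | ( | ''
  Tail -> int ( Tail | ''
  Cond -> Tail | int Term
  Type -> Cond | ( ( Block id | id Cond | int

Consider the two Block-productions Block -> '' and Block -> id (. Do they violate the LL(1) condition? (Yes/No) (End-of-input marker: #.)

FIRST('') = { '' } and FIRST(id () = { id }.
The first alternative is nullable and FOLLOW(Block) = { #, (, id, int } shares id with FIRST of the second — conflict.

Yes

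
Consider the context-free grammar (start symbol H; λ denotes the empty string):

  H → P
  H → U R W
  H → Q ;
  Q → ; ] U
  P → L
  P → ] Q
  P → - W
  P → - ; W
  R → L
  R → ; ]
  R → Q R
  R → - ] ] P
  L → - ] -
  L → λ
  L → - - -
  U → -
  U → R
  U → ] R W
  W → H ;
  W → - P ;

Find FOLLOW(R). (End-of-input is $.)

In H → U R W: add FIRST(W) = { -, ;, ] }.
In R → Q R: R is at the end, add FOLLOW(R) = { $, -, ;, ] }.
In U → R: R is at the end, add FOLLOW(U) = { $, -, ;, ] }.
In U → ] R W: add FIRST(W) = { -, ;, ] }.
Union: FOLLOW(R) = { $, -, ;, ] }.

{ $, -, ;, ] }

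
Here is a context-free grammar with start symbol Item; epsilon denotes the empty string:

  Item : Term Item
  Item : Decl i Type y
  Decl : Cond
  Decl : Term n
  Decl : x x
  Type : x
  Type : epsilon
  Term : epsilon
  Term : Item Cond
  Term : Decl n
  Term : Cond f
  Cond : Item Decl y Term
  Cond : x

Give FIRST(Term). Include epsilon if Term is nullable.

{ n, x, epsilon }

Term : epsilon contributes epsilon.
From Term : Item Cond: add FIRST(Item) = { n, x }.
From Term : Decl n: add FIRST(Decl) = { n, x }.
From Term : Cond f: add FIRST(Cond) = { n, x }.
Union: FIRST(Term) = { n, x, epsilon }.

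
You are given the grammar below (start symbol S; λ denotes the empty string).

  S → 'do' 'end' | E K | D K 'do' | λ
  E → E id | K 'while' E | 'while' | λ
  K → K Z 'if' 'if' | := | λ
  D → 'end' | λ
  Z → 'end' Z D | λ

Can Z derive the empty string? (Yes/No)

Yes

Z has an λ-production, so Z ⇒ λ.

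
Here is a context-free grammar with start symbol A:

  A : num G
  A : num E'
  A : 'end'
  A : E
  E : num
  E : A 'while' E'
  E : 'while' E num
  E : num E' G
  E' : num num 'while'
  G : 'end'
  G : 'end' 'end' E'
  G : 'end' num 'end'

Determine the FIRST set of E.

{ 'end', 'while', num }

E : num contributes {num}.
From E : A 'while' E': add FIRST(A) = { 'end', 'while', num }.
E : 'while' E num contributes {'while'}.
E : num E' G contributes {num}.
Union: FIRST(E) = { 'end', 'while', num }.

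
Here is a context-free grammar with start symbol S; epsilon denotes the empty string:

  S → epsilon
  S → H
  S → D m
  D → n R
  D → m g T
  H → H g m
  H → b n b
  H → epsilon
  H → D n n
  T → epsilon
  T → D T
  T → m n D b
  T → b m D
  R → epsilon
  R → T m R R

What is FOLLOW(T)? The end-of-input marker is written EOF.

{ b, m, n }

In D → m g T: T is at the end, add FOLLOW(D) = { b, m, n }.
In T → D T: T is at the end, add FOLLOW(T) = { b, m, n }.
In R → T m R R: add FIRST(m R R) = { m }.
Union: FOLLOW(T) = { b, m, n }.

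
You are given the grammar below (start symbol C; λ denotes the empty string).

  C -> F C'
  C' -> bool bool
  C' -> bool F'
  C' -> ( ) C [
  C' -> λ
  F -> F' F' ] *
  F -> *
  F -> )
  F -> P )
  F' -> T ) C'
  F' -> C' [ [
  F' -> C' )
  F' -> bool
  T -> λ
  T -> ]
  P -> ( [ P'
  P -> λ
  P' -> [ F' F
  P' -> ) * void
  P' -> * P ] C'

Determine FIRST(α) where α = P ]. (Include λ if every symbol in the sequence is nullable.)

{ (, ] }

Add FIRST(P)\{λ} = { ( }; P is nullable, continue.
] is a terminal; add {]} and stop.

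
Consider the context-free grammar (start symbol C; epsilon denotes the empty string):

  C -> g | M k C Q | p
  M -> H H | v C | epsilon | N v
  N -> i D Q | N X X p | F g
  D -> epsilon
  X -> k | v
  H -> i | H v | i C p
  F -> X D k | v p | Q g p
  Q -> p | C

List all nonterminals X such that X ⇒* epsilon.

Directly nullable (have an epsilon-production): M, D.
No other nonterminal has a production whose RHS symbols are all nullable.

{ D, M }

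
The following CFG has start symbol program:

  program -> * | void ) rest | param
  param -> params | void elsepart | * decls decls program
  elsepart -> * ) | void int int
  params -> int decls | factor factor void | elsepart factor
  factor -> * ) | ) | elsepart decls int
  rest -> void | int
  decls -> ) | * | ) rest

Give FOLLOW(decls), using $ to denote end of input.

{ $, ), *, int, void }

In param -> * decls decls program: add FIRST(decls program) = { ), * }.
In param -> * decls decls program: add FIRST(program) = { ), *, int, void }.
In params -> int decls: decls is at the end, add FOLLOW(params) = { $ }.
In factor -> elsepart decls int: add FIRST(int) = { int }.
Union: FOLLOW(decls) = { $, ), *, int, void }.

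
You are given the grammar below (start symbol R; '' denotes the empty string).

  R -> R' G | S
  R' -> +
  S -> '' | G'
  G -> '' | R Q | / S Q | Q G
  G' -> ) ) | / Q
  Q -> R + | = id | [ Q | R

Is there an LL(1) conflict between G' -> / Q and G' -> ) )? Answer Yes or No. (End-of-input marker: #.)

No

FIRST(/ Q) = { / } and FIRST() )) = { ) }.
The FIRST sets are disjoint and neither alternative is nullable — no conflict.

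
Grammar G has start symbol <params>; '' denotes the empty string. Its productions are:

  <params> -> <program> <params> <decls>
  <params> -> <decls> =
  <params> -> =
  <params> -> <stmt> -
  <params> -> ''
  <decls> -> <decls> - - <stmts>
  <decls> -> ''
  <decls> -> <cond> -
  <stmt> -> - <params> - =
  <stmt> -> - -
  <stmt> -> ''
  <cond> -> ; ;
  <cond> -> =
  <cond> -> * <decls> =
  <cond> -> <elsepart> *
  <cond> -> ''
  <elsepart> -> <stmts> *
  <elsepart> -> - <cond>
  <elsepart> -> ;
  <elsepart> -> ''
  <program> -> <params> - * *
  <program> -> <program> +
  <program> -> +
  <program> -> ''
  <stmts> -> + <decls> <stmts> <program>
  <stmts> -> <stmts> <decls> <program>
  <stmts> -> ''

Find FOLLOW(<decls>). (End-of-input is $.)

{ $, *, +, -, ;, = }

In <params> -> <program> <params> <decls>: <decls> is at the end, add FOLLOW(<params>) = { $, *, +, -, ;, = }.
In <params> -> <decls> =: add FIRST(=) = { = }.
In <decls> -> <decls> - - <stmts>: add FIRST(- - <stmts>) = { - }.
In <cond> -> * <decls> =: add FIRST(=) = { = }.
In <stmts> -> + <decls> <stmts> <program>: add FIRST(<stmts> <program>)\{''} = { *, +, -, ;, = }.
  Since <stmts> <program> is nullable, also add FOLLOW(<stmts>) = { $, *, +, -, ;, = }.
In <stmts> -> <stmts> <decls> <program>: add FIRST(<program>)\{''} = { *, +, -, ;, = }.
  Since <program> is nullable, also add FOLLOW(<stmts>) = { $, *, +, -, ;, = }.
Union: FOLLOW(<decls>) = { $, *, +, -, ;, = }.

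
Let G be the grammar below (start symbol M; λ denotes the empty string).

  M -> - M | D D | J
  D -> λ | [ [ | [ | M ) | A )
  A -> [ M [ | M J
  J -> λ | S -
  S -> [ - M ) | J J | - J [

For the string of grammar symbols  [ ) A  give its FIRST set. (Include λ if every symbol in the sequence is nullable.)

[ is a terminal; add {[} and stop.

{ [ }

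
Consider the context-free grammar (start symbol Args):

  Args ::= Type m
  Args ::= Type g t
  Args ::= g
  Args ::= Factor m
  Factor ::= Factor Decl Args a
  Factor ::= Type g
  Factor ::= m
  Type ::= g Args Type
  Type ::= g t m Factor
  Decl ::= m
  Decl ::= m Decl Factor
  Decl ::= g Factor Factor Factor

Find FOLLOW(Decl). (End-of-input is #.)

{ g, m }

In Factor ::= Factor Decl Args a: add FIRST(Args a) = { g, m }.
In Decl ::= m Decl Factor: add FIRST(Factor) = { g, m }.
Union: FOLLOW(Decl) = { g, m }.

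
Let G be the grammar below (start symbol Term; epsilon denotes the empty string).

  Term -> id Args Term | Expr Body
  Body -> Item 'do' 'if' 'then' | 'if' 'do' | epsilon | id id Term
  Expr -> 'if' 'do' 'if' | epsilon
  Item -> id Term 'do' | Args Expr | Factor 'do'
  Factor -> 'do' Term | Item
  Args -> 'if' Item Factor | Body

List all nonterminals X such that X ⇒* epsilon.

Directly nullable (have an epsilon-production): Body, Expr.
Args -> Body with every symbol nullable, so Args is nullable.
Term -> Expr Body with every symbol nullable, so Term is nullable.
Item -> Args Expr with every symbol nullable, so Item is nullable.
Factor -> Item with every symbol nullable, so Factor is nullable.

{ Args, Body, Expr, Factor, Item, Term }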